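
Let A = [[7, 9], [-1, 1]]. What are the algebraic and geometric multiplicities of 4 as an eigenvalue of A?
algebraic multiplicity 2, geometric multiplicity 1

The characteristic polynomial is (x - 4)^2, so the factor x - 4 appears with exponent 2: the algebraic multiplicity is 2.

rank(A - 4I) = 1, so the eigenspace has dimension 2 - 1 = 1: the geometric multiplicity is 1.

Since 1 < 2, A is not diagonalizable.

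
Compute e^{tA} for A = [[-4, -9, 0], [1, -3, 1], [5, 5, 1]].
e^{tA} = [[(1 - 3*t)*e^{-t}, ((6*t - 5)*e^{3*t} + 5)*e^{-4*t}, ((1 - 3*t)*e^{3*t} - 1)*e^{-4*t}], [t*e^{-t}, (1 - 2*t)*e^{-t}, t*e^{-t}], [5*t*e^{-t}, 5*((1 - 2*t)*e^{3*t} - 1)*e^{-4*t}, 5*t*e^{-t} + e^{-4*t}]]

A has Jordan form J = [[-4, 0, 0], [0, -1, 1], [0, 0, -1]] with A = PJP^{-1}, so e^{tA} = P e^{tJ} P^{-1}.

For a Jordan block J_k(λ), e^{tJ_k(λ)} = e^{λt} · (I + tN + t^2 N^2/2! + ... + t^{k-1} N^{k-1}/(k-1)!) where N is the nilpotent superdiagonal part.

Assembling the blocks and conjugating back gives the entries of e^{tA} as shown above.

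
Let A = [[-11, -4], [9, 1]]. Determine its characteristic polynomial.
xI - A = [[x + 11, 4], [-9, x - 1]].

Expanding det(xI - A) along the first row:
det(xI - A) = + (x + 11)·det([[x - 1]]) - (4)·det([[-9]]).

Evaluating gives χ_A(x) = x^2 + 10x + 25 = (x + 5)^2.

χ_A(x) = (x + 5)^2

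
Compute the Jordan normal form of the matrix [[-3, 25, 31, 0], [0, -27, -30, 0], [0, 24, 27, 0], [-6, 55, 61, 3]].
The characteristic polynomial is det(xI - A) = (x - 3)^2(x + 3)^2, so the eigenvalues are -3 (algebraic multiplicity 2), 3 (algebraic multiplicity 2).

For λ = -3: rank(A + 3I) = 3, rank((A + 3I)^2) = 2. The eigenspace has dimension 4 - 3 = 1, so there is 1 Jordan block; the rank sequence gives block sizes [2].

For λ = 3: rank(A - 3I) = 2. The eigenspace has dimension 4 - 2 = 2, so there are 2 Jordan blocks; the rank sequence gives block sizes [1, 1].

Assembling the blocks gives the Jordan form J above.

J = [[-3, 1, 0, 0], [0, -3, 0, 0], [0, 0, 3, 0], [0, 0, 0, 3]]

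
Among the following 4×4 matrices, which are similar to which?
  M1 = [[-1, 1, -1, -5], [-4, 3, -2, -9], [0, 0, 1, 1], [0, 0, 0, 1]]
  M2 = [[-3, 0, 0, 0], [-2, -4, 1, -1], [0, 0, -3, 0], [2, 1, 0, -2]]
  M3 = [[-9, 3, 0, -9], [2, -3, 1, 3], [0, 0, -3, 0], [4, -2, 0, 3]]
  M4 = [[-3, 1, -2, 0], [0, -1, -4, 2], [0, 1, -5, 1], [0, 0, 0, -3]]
3 classes: {M1}, {M2, M3}, {M4}

Characteristic polynomials: χ_{M1} = (x - 1)^4, χ_{M2} = (x + 3)^4, χ_{M3} = (x + 3)^4, χ_{M4} = (x + 3)^4.

{M1}: invariant factors (x - 1)^2, (x - 1)^2.

{M2, M3}: invariant factors x + 3, (x + 3)^3.

{M4}: invariant factors (x + 3)^2, (x + 3)^2.

Matrices are similar if and only if their invariant-factor lists agree; the partition into similarity classes is {M1}, {M2, M3}, {M4}.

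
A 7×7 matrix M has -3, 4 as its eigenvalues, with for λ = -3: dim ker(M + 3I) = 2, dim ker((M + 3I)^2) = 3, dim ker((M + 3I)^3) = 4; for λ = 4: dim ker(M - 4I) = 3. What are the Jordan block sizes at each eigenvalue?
λ = -3: successive nullity increments [2, 1, 1] count blocks of size ≥ k; block sizes are [3, 1].
λ = 4: successive nullity increments [3] count blocks of size ≥ k; block sizes are [1, 1, 1].

Jordan blocks: (-3, 3), (-3, 1), (4, 1), (4, 1), (4, 1)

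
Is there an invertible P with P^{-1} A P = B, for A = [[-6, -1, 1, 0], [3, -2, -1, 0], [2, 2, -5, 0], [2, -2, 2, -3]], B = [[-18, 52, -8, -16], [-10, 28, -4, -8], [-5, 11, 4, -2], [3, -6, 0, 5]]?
trace(A) = -16 but trace(B) = 19. The trace is a similarity invariant, so A and B are not similar.

No.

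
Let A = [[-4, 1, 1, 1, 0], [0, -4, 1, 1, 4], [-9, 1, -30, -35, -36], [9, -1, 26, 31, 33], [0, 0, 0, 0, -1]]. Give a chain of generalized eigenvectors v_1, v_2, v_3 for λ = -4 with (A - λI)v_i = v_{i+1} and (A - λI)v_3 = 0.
We seek v_1 ∈ ker((A + 4I)^3) \ ker((A + 4I)^2), then set v_{i+1} = (A + 4I) v_i.

One such chain is v_1 = [[-2, -1, 2, -1, 0]]^T, v_2 = [[0, 1, 0, 0, 0]]^T, v_3 = [[1, 0, 1, -1, 0]]^T. Check: (A + 4I) v_3 = [[0, 0, 0, 0, 0]]^T = 0.

v_1 = [[-2, -1, 2, -1, 0]]^T, v_2 = [[0, 1, 0, 0, 0]]^T, v_3 = [[1, 0, 1, -1, 0]]^T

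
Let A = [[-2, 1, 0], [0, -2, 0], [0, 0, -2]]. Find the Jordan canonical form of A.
J = [[-2, 1, 0], [0, -2, 0], [0, 0, -2]]

The characteristic polynomial is det(xI - A) = (x + 2)^3, so the eigenvalues are -2 (algebraic multiplicity 3).

For λ = -2: rank(A + 2I) = 1, rank((A + 2I)^2) = 0. The eigenspace has dimension 3 - 1 = 2, so there are 2 Jordan blocks; the rank sequence gives block sizes [2, 1].

Assembling the blocks gives the Jordan form J above.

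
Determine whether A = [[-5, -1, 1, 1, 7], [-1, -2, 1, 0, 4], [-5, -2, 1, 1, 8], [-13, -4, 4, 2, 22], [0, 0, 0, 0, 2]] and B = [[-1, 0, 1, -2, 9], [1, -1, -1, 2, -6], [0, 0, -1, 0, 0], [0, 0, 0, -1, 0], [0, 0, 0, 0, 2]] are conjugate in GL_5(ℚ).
Yes.

Two matrices over a field are similar if and only if they have the same invariant factors.

Both A and B have characteristic polynomial (x - 2)(x + 1)^4 and minimal polynomial (x - 2)(x + 1)^3. Computing further, both have invariant factors x + 1, (x - 2)(x + 1)^3. Hence A and B are similar.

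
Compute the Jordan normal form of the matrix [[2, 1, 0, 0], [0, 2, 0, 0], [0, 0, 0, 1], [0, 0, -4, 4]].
J = [[2, 1, 0, 0], [0, 2, 0, 0], [0, 0, 2, 1], [0, 0, 0, 2]]

The characteristic polynomial is det(xI - A) = (x - 2)^4, so the eigenvalues are 2 (algebraic multiplicity 4).

For λ = 2: rank(A - 2I) = 2, rank((A - 2I)^2) = 0. The eigenspace has dimension 4 - 2 = 2, so there are 2 Jordan blocks; the rank sequence gives block sizes [2, 2].

Assembling the blocks gives the Jordan form J above.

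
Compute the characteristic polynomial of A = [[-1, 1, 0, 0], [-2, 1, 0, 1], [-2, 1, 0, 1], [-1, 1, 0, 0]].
xI - A = [[x + 1, -1, 0, 0], [2, x - 1, 0, -1], [2, -1, x, -1], [1, -1, 0, x]].

Expanding det(xI - A) along the first row:
det(xI - A) = + (x + 1)·det([[x - 1, 0, -1], [-1, x, -1], [-1, 0, x]]) - (-1)·det([[2, 0, -1], [2, x, -1], [1, 0, x]]) + (0)·det([[2, x - 1, -1], [2, -1, -1], [1, -1, x]]) - (0)·det([[2, x - 1, 0], [2, -1, x], [1, -1, 0]]).

Evaluating gives χ_A(x) = x^4.

χ_A(x) = x^4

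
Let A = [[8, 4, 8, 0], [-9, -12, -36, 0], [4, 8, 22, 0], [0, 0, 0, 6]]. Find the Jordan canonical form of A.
J = [[6, 1, 0, 0], [0, 6, 0, 0], [0, 0, 6, 0], [0, 0, 0, 6]]

The characteristic polynomial is det(xI - A) = (x - 6)^4, so the eigenvalues are 6 (algebraic multiplicity 4).

For λ = 6: rank(A - 6I) = 1, rank((A - 6I)^2) = 0. The eigenspace has dimension 4 - 1 = 3, so there are 3 Jordan blocks; the rank sequence gives block sizes [2, 1, 1].

Assembling the blocks gives the Jordan form J above.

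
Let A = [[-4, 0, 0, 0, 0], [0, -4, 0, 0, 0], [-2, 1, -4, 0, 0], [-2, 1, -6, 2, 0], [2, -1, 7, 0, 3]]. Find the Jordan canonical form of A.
The characteristic polynomial is det(xI - A) = (x - 3)(x - 2)(x + 4)^3, so the eigenvalues are -4 (algebraic multiplicity 3), 2 (algebraic multiplicity 1), 3 (algebraic multiplicity 1).

For λ = -4: rank(A + 4I) = 3, rank((A + 4I)^2) = 2. The eigenspace has dimension 5 - 3 = 2, so there are 2 Jordan blocks; the rank sequence gives block sizes [2, 1].

For λ = 2: algebraic multiplicity 1 gives one 1×1 block.

For λ = 3: algebraic multiplicity 1 gives one 1×1 block.

Assembling the blocks gives the Jordan form J above.

J = [[-4, 1, 0, 0, 0], [0, -4, 0, 0, 0], [0, 0, -4, 0, 0], [0, 0, 0, 2, 0], [0, 0, 0, 0, 3]]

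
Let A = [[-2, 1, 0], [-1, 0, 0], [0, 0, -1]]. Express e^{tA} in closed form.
A has Jordan form J = [[-1, 1, 0], [0, -1, 0], [0, 0, -1]] with A = PJP^{-1}, so e^{tA} = P e^{tJ} P^{-1}.

For a Jordan block J_k(λ), e^{tJ_k(λ)} = e^{λt} · (I + tN + t^2 N^2/2! + ... + t^{k-1} N^{k-1}/(k-1)!) where N is the nilpotent superdiagonal part.

Assembling the blocks and conjugating back gives the entries of e^{tA} as shown above.

e^{tA} = [[(1 - t)*e^{-t}, t*e^{-t}, 0], [-t*e^{-t}, (t + 1)*e^{-t}, 0], [0, 0, e^{-t}]]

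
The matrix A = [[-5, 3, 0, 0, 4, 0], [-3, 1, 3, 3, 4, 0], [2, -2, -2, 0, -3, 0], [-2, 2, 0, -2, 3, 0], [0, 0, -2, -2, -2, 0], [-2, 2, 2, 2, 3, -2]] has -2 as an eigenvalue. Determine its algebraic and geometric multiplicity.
The characteristic polynomial is (x + 2)^6, so the factor x + 2 appears with exponent 6: the algebraic multiplicity is 6.

rank(A + 2I) = 3, so the eigenspace has dimension 6 - 3 = 3: the geometric multiplicity is 3.

Since 3 < 6, A is not diagonalizable.

algebraic multiplicity 6, geometric multiplicity 3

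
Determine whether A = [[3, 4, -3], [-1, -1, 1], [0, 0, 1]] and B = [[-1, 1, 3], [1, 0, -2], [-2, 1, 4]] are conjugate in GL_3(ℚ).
Two matrices over a field are similar if and only if they have the same invariant factors.

Both A and B have characteristic polynomial (x - 1)^3 and minimal polynomial (x - 1)^3. Computing further, both have invariant factors (x - 1)^3. Hence A and B are similar.

Yes.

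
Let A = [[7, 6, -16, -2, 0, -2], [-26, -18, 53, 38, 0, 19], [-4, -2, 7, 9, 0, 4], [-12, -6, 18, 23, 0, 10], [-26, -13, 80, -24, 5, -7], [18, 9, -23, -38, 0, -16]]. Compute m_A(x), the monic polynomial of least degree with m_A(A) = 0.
The characteristic polynomial factors as (x - 5)^2(x - 1)^3(x + 5). The minimal polynomial is ∏(x - λ)^{k_λ} where k_λ is the size of the largest Jordan block at λ.

For λ = -5: rank(A + 5I) = 5, and the largest Jordan block has size 1 (the smallest k with rank((A + 5I)^k) = rank((A + 5I)^(k+1))).
For λ = 1: rank(A - I) = 5, and the largest Jordan block has size 3 (the smallest k with rank((A - I)^k) = rank((A - I)^(k+1))).
For λ = 5: rank(A - 5I) = 5, and the largest Jordan block has size 2 (the smallest k with rank((A - 5I)^k) = rank((A - 5I)^(k+1))).

So m_A(x) = (x - 5)^2(x - 1)^3(x + 5).

m_A(x) = (x - 5)^2(x - 1)^3(x + 5)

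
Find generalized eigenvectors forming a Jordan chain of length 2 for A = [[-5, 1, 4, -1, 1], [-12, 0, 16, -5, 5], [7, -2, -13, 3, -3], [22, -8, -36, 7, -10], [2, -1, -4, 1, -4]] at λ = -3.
v_1 = [[0, 3, 0, 2, 0]]^T, v_2 = [[1, -1, 0, -4, -1]]^T

We seek v_1 ∈ ker((A + 3I)^2) \ ker(A + 3I), then set v_{i+1} = (A + 3I) v_i.

One such chain is v_1 = [[0, 3, 0, 2, 0]]^T, v_2 = [[1, -1, 0, -4, -1]]^T. Check: (A + 3I) v_2 = [[0, 0, 0, 0, 0]]^T = 0.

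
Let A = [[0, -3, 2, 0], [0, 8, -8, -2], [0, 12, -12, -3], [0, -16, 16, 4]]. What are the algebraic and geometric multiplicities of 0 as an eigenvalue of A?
The characteristic polynomial is x^4, so the factor x appears with exponent 4: the algebraic multiplicity is 4.

rank(A) = 2, so the eigenspace has dimension 4 - 2 = 2: the geometric multiplicity is 2.

Since 2 < 4, A is not diagonalizable.

algebraic multiplicity 4, geometric multiplicity 2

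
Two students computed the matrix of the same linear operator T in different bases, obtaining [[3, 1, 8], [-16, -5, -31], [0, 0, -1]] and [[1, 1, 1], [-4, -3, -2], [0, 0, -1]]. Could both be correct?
No.

Both have characteristic polynomial (x + 1)^3, but the minimal polynomial of A is (x + 1)^3 while the minimal polynomial of B is (x + 1)^2. The minimal polynomial is a similarity invariant, so A and B are not similar.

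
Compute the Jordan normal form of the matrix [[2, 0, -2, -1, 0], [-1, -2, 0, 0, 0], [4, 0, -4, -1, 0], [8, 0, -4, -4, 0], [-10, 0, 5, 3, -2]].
The characteristic polynomial is det(xI - A) = (x + 2)^5, so the eigenvalues are -2 (algebraic multiplicity 5).

For λ = -2: rank(A + 2I) = 3, rank((A + 2I)^2) = 1, rank((A + 2I)^3) = 0. The eigenspace has dimension 5 - 3 = 2, so there are 2 Jordan blocks; the rank sequence gives block sizes [3, 2].

Assembling the blocks gives the Jordan form J above.

J = [[-2, 1, 0, 0, 0], [0, -2, 1, 0, 0], [0, 0, -2, 0, 0], [0, 0, 0, -2, 1], [0, 0, 0, 0, -2]]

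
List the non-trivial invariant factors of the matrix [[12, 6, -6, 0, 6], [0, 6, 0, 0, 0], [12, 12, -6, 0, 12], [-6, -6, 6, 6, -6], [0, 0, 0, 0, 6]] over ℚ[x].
The Jordan structure of A has elementary divisors x, (x - 6), (x - 6), (x - 6), (x - 6). Arranging the block sizes at each eigenvalue in decreasing order and taking row products gives the invariant factors.

Invariant factors (smallest first, each dividing the next): x - 6, x - 6, x - 6, x(x - 6).

Check: the last factor x(x - 6) is the minimal polynomial, and the product x(x - 6)^4 is the characteristic polynomial.

x - 6, x - 6, x - 6, x(x - 6)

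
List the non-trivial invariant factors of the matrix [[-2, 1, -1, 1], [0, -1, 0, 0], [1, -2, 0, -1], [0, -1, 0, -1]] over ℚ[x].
The Jordan structure of A has elementary divisors (x + 1)^2, (x + 1)^2. Arranging the block sizes at each eigenvalue in decreasing order and taking row products gives the invariant factors.

Invariant factors (smallest first, each dividing the next): (x + 1)^2, (x + 1)^2.

Check: the last factor (x + 1)^2 is the minimal polynomial, and the product (x + 1)^4 is the characteristic polynomial.

(x + 1)^2, (x + 1)^2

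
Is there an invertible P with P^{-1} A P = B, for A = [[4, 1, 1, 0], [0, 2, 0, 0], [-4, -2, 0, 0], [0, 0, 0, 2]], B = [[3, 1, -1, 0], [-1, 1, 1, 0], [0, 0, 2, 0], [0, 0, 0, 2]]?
Yes.

Two matrices over a field are similar if and only if they have the same invariant factors.

Both A and B have characteristic polynomial (x - 2)^4 and minimal polynomial (x - 2)^2. Computing further, both have invariant factors x - 2, x - 2, (x - 2)^2. Hence A and B are similar.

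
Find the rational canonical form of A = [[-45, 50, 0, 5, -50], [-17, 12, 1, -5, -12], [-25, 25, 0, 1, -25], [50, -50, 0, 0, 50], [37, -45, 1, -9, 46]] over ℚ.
R = [[5, 0, 0, 0, 0], [0, 0, 0, 0, 50], [0, 1, 0, 0, -25], [0, 0, 1, 0, -12], [0, 0, 0, 1, 8]]

The invariant factors of A (the non-unit diagonal entries of the Smith normal form of xI - A over ℚ[x]) are x - 5, (x - 5)(x - 2)(x^2 - x - 5), each dividing the next. The characteristic polynomial is their product, (x - 5)^2(x - 2)(x^2 - x - 5).

The rational canonical form is the block-diagonal matrix of companion matrices C(f_i):
R = [[5, 0, 0, 0, 0], [0, 0, 0, 0, 50], [0, 1, 0, 0, -25], [0, 0, 1, 0, -12], [0, 0, 0, 1, 8]].

Note the characteristic polynomial does not split into linear factors over ℚ, so A has no Jordan form over ℚ; the rational canonical form exists over any field.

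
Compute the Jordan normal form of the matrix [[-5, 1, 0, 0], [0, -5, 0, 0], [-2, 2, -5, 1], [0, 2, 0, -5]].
The characteristic polynomial is det(xI - A) = (x + 5)^4, so the eigenvalues are -5 (algebraic multiplicity 4).

For λ = -5: rank(A + 5I) = 2, rank((A + 5I)^2) = 0. The eigenspace has dimension 4 - 2 = 2, so there are 2 Jordan blocks; the rank sequence gives block sizes [2, 2].

Assembling the blocks gives the Jordan form J above.

J = [[-5, 1, 0, 0], [0, -5, 0, 0], [0, 0, -5, 1], [0, 0, 0, -5]]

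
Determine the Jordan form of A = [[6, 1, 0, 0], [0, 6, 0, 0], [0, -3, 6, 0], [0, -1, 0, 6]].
The characteristic polynomial is det(xI - A) = (x - 6)^4, so the eigenvalues are 6 (algebraic multiplicity 4).

For λ = 6: rank(A - 6I) = 1, rank((A - 6I)^2) = 0. The eigenspace has dimension 4 - 1 = 3, so there are 3 Jordan blocks; the rank sequence gives block sizes [2, 1, 1].

Assembling the blocks gives the Jordan form J above.

J = [[6, 1, 0, 0], [0, 6, 0, 0], [0, 0, 6, 0], [0, 0, 0, 6]]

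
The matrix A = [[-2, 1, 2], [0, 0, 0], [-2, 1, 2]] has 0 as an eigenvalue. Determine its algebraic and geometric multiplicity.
The characteristic polynomial is x^3, so the factor x appears with exponent 3: the algebraic multiplicity is 3.

rank(A) = 1, so the eigenspace has dimension 3 - 1 = 2: the geometric multiplicity is 2.

Since 2 < 3, A is not diagonalizable.

algebraic multiplicity 3, geometric multiplicity 2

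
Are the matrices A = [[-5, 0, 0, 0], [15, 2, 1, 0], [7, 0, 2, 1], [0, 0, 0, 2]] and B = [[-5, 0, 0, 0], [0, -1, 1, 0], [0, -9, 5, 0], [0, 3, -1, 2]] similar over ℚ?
No.

Both have characteristic polynomial (x - 2)^3(x + 5), but the minimal polynomial of A is (x - 2)^3(x + 5) while the minimal polynomial of B is (x - 2)^2(x + 5). The minimal polynomial is a similarity invariant, so A and B are not similar.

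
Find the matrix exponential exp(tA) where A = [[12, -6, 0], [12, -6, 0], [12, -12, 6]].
A has Jordan form J = [[0, 0, 0], [0, 6, 0], [0, 0, 6]] with A = PJP^{-1}, so e^{tA} = P e^{tJ} P^{-1}.

For a Jordan block J_k(λ), e^{tJ_k(λ)} = e^{λt} · (I + tN + t^2 N^2/2! + ... + t^{k-1} N^{k-1}/(k-1)!) where N is the nilpotent superdiagonal part.

Assembling the blocks and conjugating back gives the entries of e^{tA} as shown above.

e^{tA} = [[2*e^{6*t} - 1, 1 - e^{6*t}, 0], [2*e^{6*t} - 2, 2 - e^{6*t}, 0], [2*e^{6*t} - 2, 2 - 2*e^{6*t}, e^{6*t}]]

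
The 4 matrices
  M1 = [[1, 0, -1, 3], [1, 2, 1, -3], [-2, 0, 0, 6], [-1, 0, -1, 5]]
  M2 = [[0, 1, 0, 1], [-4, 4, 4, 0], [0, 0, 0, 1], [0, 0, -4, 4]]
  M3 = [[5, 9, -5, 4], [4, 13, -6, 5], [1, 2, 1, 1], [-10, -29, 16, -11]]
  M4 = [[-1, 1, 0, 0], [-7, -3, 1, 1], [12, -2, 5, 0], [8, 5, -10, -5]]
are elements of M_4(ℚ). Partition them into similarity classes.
3 classes: {M1}, {M2, M3}, {M4}

Characteristic polynomials: χ_{M1} = (x - 2)^4, χ_{M2} = (x - 2)^4, χ_{M3} = (x - 2)^4, χ_{M4} = (x - 5)(x + 3)^3.

{M1}: invariant factors x - 2, x - 2, (x - 2)^2.

{M2, M3}: invariant factors (x - 2)^2, (x - 2)^2.

{M4}: invariant factors (x - 5)(x + 3)^3.

Matrices are similar if and only if their invariant-factor lists agree; the partition into similarity classes is {M1}, {M2, M3}, {M4}.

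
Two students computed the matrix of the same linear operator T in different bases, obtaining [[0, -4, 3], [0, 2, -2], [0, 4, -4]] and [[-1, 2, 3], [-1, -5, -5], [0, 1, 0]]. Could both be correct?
No.

trace(A) = -2 but trace(B) = -6. The trace is a similarity invariant, so A and B are not similar.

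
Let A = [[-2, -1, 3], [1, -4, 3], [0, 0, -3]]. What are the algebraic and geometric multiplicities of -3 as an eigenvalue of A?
algebraic multiplicity 3, geometric multiplicity 2

The characteristic polynomial is (x + 3)^3, so the factor x + 3 appears with exponent 3: the algebraic multiplicity is 3.

rank(A + 3I) = 1, so the eigenspace has dimension 3 - 1 = 2: the geometric multiplicity is 2.

Since 2 < 3, A is not diagonalizable.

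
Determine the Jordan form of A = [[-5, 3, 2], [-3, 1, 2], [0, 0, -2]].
The characteristic polynomial is det(xI - A) = (x + 2)^3, so the eigenvalues are -2 (algebraic multiplicity 3).

For λ = -2: rank(A + 2I) = 1, rank((A + 2I)^2) = 0. The eigenspace has dimension 3 - 1 = 2, so there are 2 Jordan blocks; the rank sequence gives block sizes [2, 1].

Assembling the blocks gives the Jordan form J above.

J = [[-2, 1, 0], [0, -2, 0], [0, 0, -2]]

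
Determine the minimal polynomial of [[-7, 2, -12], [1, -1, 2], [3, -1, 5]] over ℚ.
m_A(x) = (x + 1)^3

The characteristic polynomial factors as (x + 1)^3. The minimal polynomial is ∏(x - λ)^{k_λ} where k_λ is the size of the largest Jordan block at λ.

For λ = -1: rank(A + I) = 2, and the largest Jordan block has size 3 (the smallest k with rank((A + I)^k) = rank((A + I)^(k+1))).

So m_A(x) = (x + 1)^3.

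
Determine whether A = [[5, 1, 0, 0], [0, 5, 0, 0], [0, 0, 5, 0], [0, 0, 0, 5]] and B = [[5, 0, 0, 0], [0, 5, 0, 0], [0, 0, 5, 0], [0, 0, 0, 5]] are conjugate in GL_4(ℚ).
Both have characteristic polynomial (x - 5)^4, but the minimal polynomial of A is (x - 5)^2 while the minimal polynomial of B is x - 5. The minimal polynomial is a similarity invariant, so A and B are not similar.

No.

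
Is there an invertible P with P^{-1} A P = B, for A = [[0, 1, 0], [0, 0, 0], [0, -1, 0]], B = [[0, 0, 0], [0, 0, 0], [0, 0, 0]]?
Both have characteristic polynomial x^3, but the minimal polynomial of A is x^2 while the minimal polynomial of B is x. The minimal polynomial is a similarity invariant, so A and B are not similar.

No.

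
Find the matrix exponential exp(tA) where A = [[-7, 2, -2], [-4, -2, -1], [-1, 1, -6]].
A has Jordan form J = [[-5, 1, 0], [0, -5, 1], [0, 0, -5]] with A = PJP^{-1}, so e^{tA} = P e^{tJ} P^{-1}.

For a Jordan block J_k(λ), e^{tJ_k(λ)} = e^{λt} · (I + tN + t^2 N^2/2! + ... + t^{k-1} N^{k-1}/(k-1)!) where N is the nilpotent superdiagonal part.

Assembling the blocks and conjugating back gives the entries of e^{tA} as shown above.

e^{tA} = [[(-t^2 - 2*t + 1)*e^{-5*t}, 2*t*e^{-5*t}, 2*t*(t - 1)*e^{-5*t}], [t*(-3*t - 8)*e^{-5*t}/2, (3*t + 1)*e^{-5*t}, t*(3*t - 1)*e^{-5*t}], [t*(-t - 2)*e^{-5*t}/2, t*e^{-5*t}, (t^2 - t + 1)*e^{-5*t}]]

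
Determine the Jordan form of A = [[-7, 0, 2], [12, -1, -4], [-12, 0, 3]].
The characteristic polynomial is det(xI - A) = (x + 1)^2(x + 3), so the eigenvalues are -3 (algebraic multiplicity 1), -1 (algebraic multiplicity 2).

For λ = -3: algebraic multiplicity 1 gives one 1×1 block.

For λ = -1: rank(A + I) = 1. The eigenspace has dimension 3 - 1 = 2, so there are 2 Jordan blocks; the rank sequence gives block sizes [1, 1].

Assembling the blocks gives the Jordan form J above.

J = [[-3, 0, 0], [0, -1, 0], [0, 0, -1]]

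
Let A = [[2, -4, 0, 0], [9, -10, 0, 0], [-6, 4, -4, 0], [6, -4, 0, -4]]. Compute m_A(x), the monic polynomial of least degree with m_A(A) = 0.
m_A(x) = (x + 4)^2

The characteristic polynomial factors as (x + 4)^4. The minimal polynomial is ∏(x - λ)^{k_λ} where k_λ is the size of the largest Jordan block at λ.

For λ = -4: rank(A + 4I) = 1, and the largest Jordan block has size 2 (the smallest k with rank((A + 4I)^k) = rank((A + 4I)^(k+1))).

So m_A(x) = (x + 4)^2.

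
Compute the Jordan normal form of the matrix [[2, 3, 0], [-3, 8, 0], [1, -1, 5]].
J = [[5, 1, 0], [0, 5, 0], [0, 0, 5]]

The characteristic polynomial is det(xI - A) = (x - 5)^3, so the eigenvalues are 5 (algebraic multiplicity 3).

For λ = 5: rank(A - 5I) = 1, rank((A - 5I)^2) = 0. The eigenspace has dimension 3 - 1 = 2, so there are 2 Jordan blocks; the rank sequence gives block sizes [2, 1].

Assembling the blocks gives the Jordan form J above.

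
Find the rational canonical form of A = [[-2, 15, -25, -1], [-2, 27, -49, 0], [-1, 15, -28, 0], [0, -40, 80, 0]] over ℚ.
R = [[0, 0, 0, -40], [1, 0, 0, 12], [0, 1, 0, 14], [0, 0, 1, -3]]

The invariant factors of A (the non-unit diagonal entries of the Smith normal form of xI - A over ℚ[x]) are (x - 2)^2(x + 2)(x + 5), each dividing the next. The characteristic polynomial is their product, (x - 2)^2(x + 2)(x + 5).

The rational canonical form is the block-diagonal matrix of companion matrices C(f_i):
R = [[0, 0, 0, -40], [1, 0, 0, 12], [0, 1, 0, 14], [0, 0, 1, -3]].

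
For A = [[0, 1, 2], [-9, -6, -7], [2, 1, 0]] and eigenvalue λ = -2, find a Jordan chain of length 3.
We seek v_1 ∈ ker((A + 2I)^3) \ ker((A + 2I)^2), then set v_{i+1} = (A + 2I) v_i.

One such chain is v_1 = [[0, -2, 1]]^T, v_2 = [[0, 1, 0]]^T, v_3 = [[1, -4, 1]]^T. Check: (A + 2I) v_3 = [[0, 0, 0]]^T = 0.

v_1 = [[0, -2, 1]]^T, v_2 = [[0, 1, 0]]^T, v_3 = [[1, -4, 1]]^T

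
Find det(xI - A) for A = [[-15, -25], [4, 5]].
χ_A(x) = (x + 5)^2

xI - A = [[x + 15, 25], [-4, x - 5]].

Expanding det(xI - A) along the first row:
det(xI - A) = + (x + 15)·det([[x - 5]]) - (25)·det([[-4]]).

Evaluating gives χ_A(x) = x^2 + 10x + 25 = (x + 5)^2.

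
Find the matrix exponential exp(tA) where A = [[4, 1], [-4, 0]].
e^{tA} = [[(2*t + 1)*e^{2*t}, t*e^{2*t}], [-4*t*e^{2*t}, (1 - 2*t)*e^{2*t}]]

A has Jordan form J = [[2, 1], [0, 2]] with A = PJP^{-1}, so e^{tA} = P e^{tJ} P^{-1}.

For a Jordan block J_k(λ), e^{tJ_k(λ)} = e^{λt} · (I + tN + t^2 N^2/2! + ... + t^{k-1} N^{k-1}/(k-1)!) where N is the nilpotent superdiagonal part.

Assembling the blocks and conjugating back gives the entries of e^{tA} as shown above.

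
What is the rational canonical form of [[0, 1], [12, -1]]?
R = [[0, 12], [1, -1]]

The invariant factors of A (the non-unit diagonal entries of the Smith normal form of xI - A over ℚ[x]) are (x - 3)(x + 4), each dividing the next. The characteristic polynomial is their product, (x - 3)(x + 4).

The rational canonical form is the block-diagonal matrix of companion matrices C(f_i):
R = [[0, 12], [1, -1]].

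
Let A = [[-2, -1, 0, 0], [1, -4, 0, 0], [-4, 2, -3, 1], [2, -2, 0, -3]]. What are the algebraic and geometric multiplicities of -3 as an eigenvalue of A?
The characteristic polynomial is (x + 3)^4, so the factor x + 3 appears with exponent 4: the algebraic multiplicity is 4.

rank(A + 3I) = 2, so the eigenspace has dimension 4 - 2 = 2: the geometric multiplicity is 2.

Since 2 < 4, A is not diagonalizable.

algebraic multiplicity 4, geometric multiplicity 2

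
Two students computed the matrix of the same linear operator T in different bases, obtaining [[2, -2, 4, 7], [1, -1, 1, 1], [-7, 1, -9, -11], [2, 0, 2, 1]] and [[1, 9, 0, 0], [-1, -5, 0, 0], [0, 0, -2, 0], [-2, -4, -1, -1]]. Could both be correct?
Yes.

Two matrices over a field are similar if and only if they have the same invariant factors.

Both A and B have characteristic polynomial (x + 1)(x + 2)^3 and minimal polynomial (x + 1)(x + 2)^2. Computing further, both have invariant factors x + 2, (x + 1)(x + 2)^2. Hence A and B are similar.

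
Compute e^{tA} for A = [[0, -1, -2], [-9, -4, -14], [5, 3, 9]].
A has Jordan form J = [[1, 1, 0], [0, 1, 0], [0, 0, 3]] with A = PJP^{-1}, so e^{tA} = P e^{tJ} P^{-1}.

For a Jordan block J_k(λ), e^{tJ_k(λ)} = e^{λt} · (I + tN + t^2 N^2/2! + ... + t^{k-1} N^{k-1}/(k-1)!) where N is the nilpotent superdiagonal part.

Assembling the blocks and conjugating back gives the entries of e^{tA} as shown above.

e^{tA} = [[(1 - t)*e^{t}, -t*e^{t}, -2*t*e^{t}], [(-t - 4*e^{2*t} + 4)*e^{t}, (-t - 2*e^{2*t} + 3)*e^{t}, 2*(-t - 3*e^{2*t} + 3)*e^{t}], [(t + 2*e^{2*t} - 2)*e^{t}, (t + e^{2*t} - 1)*e^{t}, (2*t + 3*e^{2*t} - 2)*e^{t}]]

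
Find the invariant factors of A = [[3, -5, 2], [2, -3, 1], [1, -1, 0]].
x^3

The Jordan structure of A has elementary divisors x^3. Arranging the block sizes at each eigenvalue in decreasing order and taking row products gives the invariant factors.

Invariant factors (smallest first, each dividing the next): x^3.

Check: the last factor x^3 is the minimal polynomial, and the product x^3 is the characteristic polynomial.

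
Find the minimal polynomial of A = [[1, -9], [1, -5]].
The characteristic polynomial factors as (x + 2)^2. The minimal polynomial is ∏(x - λ)^{k_λ} where k_λ is the size of the largest Jordan block at λ.

For λ = -2: rank(A + 2I) = 1, and the largest Jordan block has size 2 (the smallest k with rank((A + 2I)^k) = rank((A + 2I)^(k+1))).

So m_A(x) = (x + 2)^2.

m_A(x) = (x + 2)^2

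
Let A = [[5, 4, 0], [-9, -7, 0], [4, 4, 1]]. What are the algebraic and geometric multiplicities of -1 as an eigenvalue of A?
The characteristic polynomial is (x - 1)(x + 1)^2, so the factor x + 1 appears with exponent 2: the algebraic multiplicity is 2.

rank(A + I) = 2, so the eigenspace has dimension 3 - 2 = 1: the geometric multiplicity is 1.

Since 1 < 2, A is not diagonalizable.

algebraic multiplicity 2, geometric multiplicity 1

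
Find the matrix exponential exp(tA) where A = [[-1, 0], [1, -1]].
A has Jordan form J = [[-1, 1], [0, -1]] with A = PJP^{-1}, so e^{tA} = P e^{tJ} P^{-1}.

For a Jordan block J_k(λ), e^{tJ_k(λ)} = e^{λt} · (I + tN + t^2 N^2/2! + ... + t^{k-1} N^{k-1}/(k-1)!) where N is the nilpotent superdiagonal part.

Assembling the blocks and conjugating back gives the entries of e^{tA} as shown above.

e^{tA} = [[e^{-t}, 0], [t*e^{-t}, e^{-t}]]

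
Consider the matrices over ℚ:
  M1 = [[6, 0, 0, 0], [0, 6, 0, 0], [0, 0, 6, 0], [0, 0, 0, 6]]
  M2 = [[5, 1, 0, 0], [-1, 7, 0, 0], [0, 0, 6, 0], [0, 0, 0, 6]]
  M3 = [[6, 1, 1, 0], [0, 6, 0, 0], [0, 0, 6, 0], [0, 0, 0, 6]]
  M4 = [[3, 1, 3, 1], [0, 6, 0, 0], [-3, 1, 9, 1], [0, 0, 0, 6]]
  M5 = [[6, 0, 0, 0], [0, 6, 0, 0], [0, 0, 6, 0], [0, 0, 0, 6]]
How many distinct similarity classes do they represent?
2 classes: {M1, M5}, {M2, M3, M4}

Characteristic polynomials: χ_{M1} = (x - 6)^4, χ_{M2} = (x - 6)^4, χ_{M3} = (x - 6)^4, χ_{M4} = (x - 6)^4, χ_{M5} = (x - 6)^4.

{M1, M5}: invariant factors x - 6, x - 6, x - 6, x - 6.

{M2, M3, M4}: invariant factors x - 6, x - 6, (x - 6)^2.

Matrices are similar if and only if their invariant-factor lists agree; the partition into similarity classes is {M1, M5}, {M2, M3, M4}.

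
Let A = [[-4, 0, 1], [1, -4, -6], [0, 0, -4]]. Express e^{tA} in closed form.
A has Jordan form J = [[-4, 1, 0], [0, -4, 1], [0, 0, -4]] with A = PJP^{-1}, so e^{tA} = P e^{tJ} P^{-1}.

For a Jordan block J_k(λ), e^{tJ_k(λ)} = e^{λt} · (I + tN + t^2 N^2/2! + ... + t^{k-1} N^{k-1}/(k-1)!) where N is the nilpotent superdiagonal part.

Assembling the blocks and conjugating back gives the entries of e^{tA} as shown above.

e^{tA} = [[e^{-4*t}, 0, t*e^{-4*t}], [t*e^{-4*t}, e^{-4*t}, t*(t - 12)*e^{-4*t}/2], [0, 0, e^{-4*t}]]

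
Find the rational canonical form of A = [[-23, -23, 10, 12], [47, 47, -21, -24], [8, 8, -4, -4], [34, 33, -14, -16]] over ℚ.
The invariant factors of A (the non-unit diagonal entries of the Smith normal form of xI - A over ℚ[x]) are (x^2 - 2x - 2)^2, each dividing the next. The characteristic polynomial is their product, (x^2 - 2x - 2)^2.

The rational canonical form is the block-diagonal matrix of companion matrices C(f_i):
R = [[0, 0, 0, -4], [1, 0, 0, -8], [0, 1, 0, 0], [0, 0, 1, 4]].

Note the characteristic polynomial does not split into linear factors over ℚ, so A has no Jordan form over ℚ; the rational canonical form exists over any field.

R = [[0, 0, 0, -4], [1, 0, 0, -8], [0, 1, 0, 0], [0, 0, 1, 4]]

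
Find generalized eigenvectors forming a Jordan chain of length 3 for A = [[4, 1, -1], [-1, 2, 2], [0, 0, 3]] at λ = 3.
v_1 = [[1, 1, 1]]^T, v_2 = [[1, 0, 0]]^T, v_3 = [[1, -1, 0]]^T

We seek v_1 ∈ ker((A - 3I)^3) \ ker((A - 3I)^2), then set v_{i+1} = (A - 3I) v_i.

One such chain is v_1 = [[1, 1, 1]]^T, v_2 = [[1, 0, 0]]^T, v_3 = [[1, -1, 0]]^T. Check: (A - 3I) v_3 = [[0, 0, 0]]^T = 0.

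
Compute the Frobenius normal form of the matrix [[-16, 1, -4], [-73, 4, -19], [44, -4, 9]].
R = [[0, 0, -3], [1, 0, -1], [0, 1, -3]]

The invariant factors of A (the non-unit diagonal entries of the Smith normal form of xI - A over ℚ[x]) are (x + 3)(x^2 + 1), each dividing the next. The characteristic polynomial is their product, (x + 3)(x^2 + 1).

The rational canonical form is the block-diagonal matrix of companion matrices C(f_i):
R = [[0, 0, -3], [1, 0, -1], [0, 1, -3]].

Note the characteristic polynomial does not split into linear factors over ℚ, so A has no Jordan form over ℚ; the rational canonical form exists over any field.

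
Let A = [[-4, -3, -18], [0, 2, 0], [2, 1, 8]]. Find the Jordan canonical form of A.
The characteristic polynomial is det(xI - A) = (x - 2)^3, so the eigenvalues are 2 (algebraic multiplicity 3).

For λ = 2: rank(A - 2I) = 1, rank((A - 2I)^2) = 0. The eigenspace has dimension 3 - 1 = 2, so there are 2 Jordan blocks; the rank sequence gives block sizes [2, 1].

Assembling the blocks gives the Jordan form J above.

J = [[2, 1, 0], [0, 2, 0], [0, 0, 2]]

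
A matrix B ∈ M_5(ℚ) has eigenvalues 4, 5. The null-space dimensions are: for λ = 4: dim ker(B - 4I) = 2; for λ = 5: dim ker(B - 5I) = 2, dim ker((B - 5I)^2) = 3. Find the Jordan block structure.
λ = 4: successive nullity increments [2] count blocks of size ≥ k; block sizes are [1, 1].
λ = 5: successive nullity increments [2, 1] count blocks of size ≥ k; block sizes are [2, 1].

Jordan blocks: (4, 1), (4, 1), (5, 2), (5, 1)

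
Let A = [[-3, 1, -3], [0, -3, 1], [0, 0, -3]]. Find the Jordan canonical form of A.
The characteristic polynomial is det(xI - A) = (x + 3)^3, so the eigenvalues are -3 (algebraic multiplicity 3).

For λ = -3: rank(A + 3I) = 2, rank((A + 3I)^2) = 1, rank((A + 3I)^3) = 0. The eigenspace has dimension 3 - 2 = 1, so there is 1 Jordan block; the rank sequence gives block sizes [3].

Assembling the blocks gives the Jordan form J above.

J = [[-3, 1, 0], [0, -3, 1], [0, 0, -3]]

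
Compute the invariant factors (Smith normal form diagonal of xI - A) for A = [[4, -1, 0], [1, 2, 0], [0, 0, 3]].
x - 3, (x - 3)^2

The Jordan structure of A has elementary divisors (x - 3)^2, (x - 3). Arranging the block sizes at each eigenvalue in decreasing order and taking row products gives the invariant factors.

Invariant factors (smallest first, each dividing the next): x - 3, (x - 3)^2.

Check: the last factor (x - 3)^2 is the minimal polynomial, and the product (x - 3)^3 is the characteristic polynomial.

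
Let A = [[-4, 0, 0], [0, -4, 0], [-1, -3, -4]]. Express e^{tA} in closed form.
A has Jordan form J = [[-4, 1, 0], [0, -4, 0], [0, 0, -4]] with A = PJP^{-1}, so e^{tA} = P e^{tJ} P^{-1}.

For a Jordan block J_k(λ), e^{tJ_k(λ)} = e^{λt} · (I + tN + t^2 N^2/2! + ... + t^{k-1} N^{k-1}/(k-1)!) where N is the nilpotent superdiagonal part.

Assembling the blocks and conjugating back gives the entries of e^{tA} as shown above.

e^{tA} = [[e^{-4*t}, 0, 0], [0, e^{-4*t}, 0], [-t*e^{-4*t}, -3*t*e^{-4*t}, e^{-4*t}]]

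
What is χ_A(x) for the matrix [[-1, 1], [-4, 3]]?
xI - A = [[x + 1, -1], [4, x - 3]].

Expanding det(xI - A) along the first row:
det(xI - A) = + (x + 1)·det([[x - 3]]) - (-1)·det([[4]]).

Evaluating gives χ_A(x) = x^2 - 2x + 1 = (x - 1)^2.

χ_A(x) = (x - 1)^2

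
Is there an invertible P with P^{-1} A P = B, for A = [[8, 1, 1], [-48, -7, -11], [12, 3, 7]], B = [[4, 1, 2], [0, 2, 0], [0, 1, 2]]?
Two matrices over a field are similar if and only if they have the same invariant factors.

Both A and B have characteristic polynomial (x - 4)(x - 2)^2 and minimal polynomial (x - 4)(x - 2)^2. Computing further, both have invariant factors (x - 4)(x - 2)^2. Hence A and B are similar.

Yes.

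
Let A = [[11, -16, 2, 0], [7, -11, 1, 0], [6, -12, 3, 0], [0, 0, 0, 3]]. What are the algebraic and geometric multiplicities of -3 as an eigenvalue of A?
The characteristic polynomial is (x - 3)^3(x + 3), so the factor x + 3 appears with exponent 1: the algebraic multiplicity is 1.

rank(A + 3I) = 3, so the eigenspace has dimension 4 - 3 = 1: the geometric multiplicity is 1.

algebraic multiplicity 1, geometric multiplicity 1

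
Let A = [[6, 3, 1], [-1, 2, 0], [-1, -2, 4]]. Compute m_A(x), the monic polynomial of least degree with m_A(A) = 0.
m_A(x) = (x - 4)^3

The characteristic polynomial factors as (x - 4)^3. The minimal polynomial is ∏(x - λ)^{k_λ} where k_λ is the size of the largest Jordan block at λ.

For λ = 4: rank(A - 4I) = 2, and the largest Jordan block has size 3 (the smallest k with rank((A - 4I)^k) = rank((A - 4I)^(k+1))).

So m_A(x) = (x - 4)^3.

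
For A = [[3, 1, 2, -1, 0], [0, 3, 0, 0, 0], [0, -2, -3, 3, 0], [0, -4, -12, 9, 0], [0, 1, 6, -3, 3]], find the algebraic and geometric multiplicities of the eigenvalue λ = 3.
The characteristic polynomial is (x - 3)^5, so the factor x - 3 appears with exponent 5: the algebraic multiplicity is 5.

rank(A - 3I) = 2, so the eigenspace has dimension 5 - 2 = 3: the geometric multiplicity is 3.

Since 3 < 5, A is not diagonalizable.

algebraic multiplicity 5, geometric multiplicity 3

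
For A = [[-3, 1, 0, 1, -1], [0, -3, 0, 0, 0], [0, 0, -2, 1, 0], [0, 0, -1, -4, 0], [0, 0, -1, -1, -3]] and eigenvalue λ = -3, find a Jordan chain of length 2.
We seek v_1 ∈ ker((A + 3I)^2) \ ker(A + 3I), then set v_{i+1} = (A + 3I) v_i.

One such chain is v_1 = [[0, 0, 0, 0, -1]]^T, v_2 = [[1, 0, 0, 0, 0]]^T. Check: (A + 3I) v_2 = [[0, 0, 0, 0, 0]]^T = 0.

v_1 = [[0, 0, 0, 0, -1]]^T, v_2 = [[1, 0, 0, 0, 0]]^T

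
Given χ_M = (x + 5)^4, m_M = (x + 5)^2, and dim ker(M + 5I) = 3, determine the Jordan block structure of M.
λ = -5: algebraic multiplicity 4 (exponent in χ_M), largest block size 2 (exponent in m_M), 3 blocks (geometric multiplicity). These force block sizes [2, 1, 1].

Jordan blocks: (-5, 2), (-5, 1), (-5, 1)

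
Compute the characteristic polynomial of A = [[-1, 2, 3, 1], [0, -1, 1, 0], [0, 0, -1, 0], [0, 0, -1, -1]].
χ_A(x) = (x + 1)^4

xI - A = [[x + 1, -2, -3, -1], [0, x + 1, -1, 0], [0, 0, x + 1, 0], [0, 0, 1, x + 1]].

Expanding det(xI - A) along the first row:
det(xI - A) = + (x + 1)·det([[x + 1, -1, 0], [0, x + 1, 0], [0, 1, x + 1]]) - (-2)·det([[0, -1, 0], [0, x + 1, 0], [0, 1, x + 1]]) + (-3)·det([[0, x + 1, 0], [0, 0, 0], [0, 0, x + 1]]) - (-1)·det([[0, x + 1, -1], [0, 0, x + 1], [0, 0, 1]]).

Evaluating gives χ_A(x) = x^4 + 4x^3 + 6x^2 + 4x + 1 = (x + 1)^4.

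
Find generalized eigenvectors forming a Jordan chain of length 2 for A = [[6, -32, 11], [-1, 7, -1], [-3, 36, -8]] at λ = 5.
We seek v_1 ∈ ker((A - 5I)^2) \ ker(A - 5I), then set v_{i+1} = (A - 5I) v_i.

One such chain is v_1 = [[-1, 0, 0]]^T, v_2 = [[-1, 1, 3]]^T. Check: (A - 5I) v_2 = [[0, 0, 0]]^T = 0.

v_1 = [[-1, 0, 0]]^T, v_2 = [[-1, 1, 3]]^T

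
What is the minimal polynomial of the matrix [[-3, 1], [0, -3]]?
m_A(x) = (x + 3)^2

The characteristic polynomial factors as (x + 3)^2. The minimal polynomial is ∏(x - λ)^{k_λ} where k_λ is the size of the largest Jordan block at λ.

For λ = -3: rank(A + 3I) = 1, and the largest Jordan block has size 2 (the smallest k with rank((A + 3I)^k) = rank((A + 3I)^(k+1))).

So m_A(x) = (x + 3)^2.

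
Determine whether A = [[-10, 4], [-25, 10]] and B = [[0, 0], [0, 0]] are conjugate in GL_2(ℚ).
Both have characteristic polynomial x^2, but the minimal polynomial of A is x^2 while the minimal polynomial of B is x. The minimal polynomial is a similarity invariant, so A and B are not similar.

No.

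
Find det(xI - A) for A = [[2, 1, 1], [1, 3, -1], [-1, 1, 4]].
xI - A = [[x - 2, -1, -1], [-1, x - 3, 1], [1, -1, x - 4]].

Expanding det(xI - A) along the first row:
det(xI - A) = + (x - 2)·det([[x - 3, 1], [-1, x - 4]]) - (-1)·det([[-1, 1], [1, x - 4]]) + (-1)·det([[-1, x - 3], [1, -1]]).

Evaluating gives χ_A(x) = x^3 - 9x^2 + 27x - 27 = (x - 3)^3.

χ_A(x) = (x - 3)^3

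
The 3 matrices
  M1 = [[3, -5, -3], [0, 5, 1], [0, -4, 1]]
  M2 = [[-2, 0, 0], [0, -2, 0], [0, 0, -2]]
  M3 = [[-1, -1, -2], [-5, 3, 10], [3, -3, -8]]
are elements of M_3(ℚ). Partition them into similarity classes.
3 classes: {M1}, {M2}, {M3}

Characteristic polynomials: χ_{M1} = (x - 3)^3, χ_{M2} = (x + 2)^3, χ_{M3} = (x + 2)^3.

{M1}: invariant factors (x - 3)^3.

{M2}: invariant factors x + 2, x + 2, x + 2.

{M3}: invariant factors x + 2, (x + 2)^2.

Matrices are similar if and only if their invariant-factor lists agree; the partition into similarity classes is {M1}, {M2}, {M3}.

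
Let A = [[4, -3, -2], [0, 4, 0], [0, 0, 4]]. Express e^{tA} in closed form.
A has Jordan form J = [[4, 1, 0], [0, 4, 0], [0, 0, 4]] with A = PJP^{-1}, so e^{tA} = P e^{tJ} P^{-1}.

For a Jordan block J_k(λ), e^{tJ_k(λ)} = e^{λt} · (I + tN + t^2 N^2/2! + ... + t^{k-1} N^{k-1}/(k-1)!) where N is the nilpotent superdiagonal part.

Assembling the blocks and conjugating back gives the entries of e^{tA} as shown above.

e^{tA} = [[e^{4*t}, -3*t*e^{4*t}, -2*t*e^{4*t}], [0, e^{4*t}, 0], [0, 0, e^{4*t}]]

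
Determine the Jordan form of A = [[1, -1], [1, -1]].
J = [[0, 1], [0, 0]]

The characteristic polynomial is det(xI - A) = x^2, so the eigenvalues are 0 (algebraic multiplicity 2).

For λ = 0: rank(A) = 1, rank(A^2) = 0. The eigenspace has dimension 2 - 1 = 1, so there is 1 Jordan block; the rank sequence gives block sizes [2].

Assembling the blocks gives the Jordan form J above.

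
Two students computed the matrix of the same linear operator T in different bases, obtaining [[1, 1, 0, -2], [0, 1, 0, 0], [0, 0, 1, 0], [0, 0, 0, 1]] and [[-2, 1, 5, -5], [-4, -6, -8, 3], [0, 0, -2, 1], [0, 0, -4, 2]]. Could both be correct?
No.

trace(A) = 4 but trace(B) = -8. The trace is a similarity invariant, so A and B are not similar.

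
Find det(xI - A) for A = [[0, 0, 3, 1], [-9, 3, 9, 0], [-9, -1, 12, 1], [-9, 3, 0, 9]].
xI - A = [[x, 0, -3, -1], [9, x - 3, -9, 0], [9, 1, x - 12, -1], [9, -3, 0, x - 9]].

Expanding det(xI - A) along the first row:
det(xI - A) = + (x)·det([[x - 3, -9, 0], [1, x - 12, -1], [-3, 0, x - 9]]) - (0)·det([[9, -9, 0], [9, x - 12, -1], [9, 0, x - 9]]) + (-3)·det([[9, x - 3, 0], [9, 1, -1], [9, -3, x - 9]]) - (-1)·det([[9, x - 3, -9], [9, 1, x - 12], [9, -3, 0]]).

Evaluating gives χ_A(x) = x^4 - 24x^3 + 216x^2 - 864x + 1296 = (x - 6)^4.

χ_A(x) = (x - 6)^4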